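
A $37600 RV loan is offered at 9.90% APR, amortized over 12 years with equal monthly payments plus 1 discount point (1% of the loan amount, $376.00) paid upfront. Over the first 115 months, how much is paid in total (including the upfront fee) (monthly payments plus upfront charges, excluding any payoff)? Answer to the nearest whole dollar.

Monthly rate = 9.9%/12 = 0.0082500; payment = 37,600 × 0.0082500 / (1 − (1+0.0082500)^−144) = $447.18.
Total outlay = 115 × $447.18 + $376.00 = $51,801.70.

$51,802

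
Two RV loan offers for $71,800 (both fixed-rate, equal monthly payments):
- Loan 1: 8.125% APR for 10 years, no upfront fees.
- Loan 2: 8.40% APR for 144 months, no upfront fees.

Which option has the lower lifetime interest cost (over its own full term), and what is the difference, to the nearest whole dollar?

Loan 1: monthly rate = 8.125%/12 = 0.0067708; payment = 71,800 × 0.0067708 / (1 − (1+0.0067708)^−120) = $875.88.
Total interest on Loan 1 = 120 × $875.88 − $71,800 = $33,305.60.
Loan 2: at 8.40% the monthly rate is 0.0070000, so the payment is 71,800 × 0.0070000 / (1 − 1.0070000^−144) = $793.03.
Total interest on Loan 2 = 144 × $793.03 − $71,800 = $42,396.32.
Loan 1 is lower by $9,090.72.

Loan 1 by $9,091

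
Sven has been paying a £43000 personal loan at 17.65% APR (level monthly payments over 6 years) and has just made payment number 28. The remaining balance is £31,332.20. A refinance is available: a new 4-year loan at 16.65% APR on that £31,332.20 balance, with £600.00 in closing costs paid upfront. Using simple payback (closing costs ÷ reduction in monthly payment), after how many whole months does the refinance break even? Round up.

Current payment = 43,000 × 17.65%/12 / (1 − (1+0.0147083)^−72) = £972.25.
Refinanced payment = 31,332.20 × 0.0138750 / (1 − (1+0.0138750)^−48) = £898.43.
Monthly savings = £972.25 − £898.43 = £73.82.
Break-even = £600.00 / £73.82 = 8.13 → 9 months.

9 months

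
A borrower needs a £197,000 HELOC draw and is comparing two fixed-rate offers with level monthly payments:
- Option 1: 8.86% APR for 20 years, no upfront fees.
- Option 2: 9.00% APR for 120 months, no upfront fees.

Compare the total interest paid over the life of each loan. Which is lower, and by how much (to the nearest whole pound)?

Option 2 by £121,681

Option 1: monthly rate = 8.86%/12 = 0.0073833; payment = 197,000 × 0.0073833 / (1 − (1+0.0073833)^−240) = £1,754.76.
Total interest on Option 1 = 240 × £1,754.76 − £197,000 = £224,142.40.
Option 2: monthly rate = 9%/12 = 0.0075000; payment = 197,000 × 0.0075000 / (1 − (1+0.0075000)^−120) = £2,495.51.
Total interest on Option 2 = 120 × £2,495.51 − £197,000 = £102,461.20.
Option 2 is lower by £121,681.20.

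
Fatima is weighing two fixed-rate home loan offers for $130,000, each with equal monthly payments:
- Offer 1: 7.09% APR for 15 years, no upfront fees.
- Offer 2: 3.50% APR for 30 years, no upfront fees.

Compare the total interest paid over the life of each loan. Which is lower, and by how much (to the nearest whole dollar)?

Offer 2 by $1,352

Offer 1: monthly rate = 7.09%/12 = 0.0059083; payment = 130,000 × 0.0059083 / (1 − (1+0.0059083)^−180) = $1,175.03.
Total interest on Offer 1 = 180 × $1,175.03 − $130,000 = $81,505.40.
Offer 2: monthly rate = 3.5%/12 = 0.0029167; payment = 130,000 × 0.0029167 / (1 − (1+0.0029167)^−360) = $583.76.
Total interest on Offer 2 = 360 × $583.76 − $130,000 = $80,153.60.
Offer 2 is lower by $1,351.80.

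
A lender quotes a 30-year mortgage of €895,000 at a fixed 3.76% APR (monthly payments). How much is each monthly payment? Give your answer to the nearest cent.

€4,149.96

At 3.76% the monthly rate is 0.0031333, so the payment is 895,000 × 0.0031333 / (1 − 1.0031333^−360) = €4,149.96.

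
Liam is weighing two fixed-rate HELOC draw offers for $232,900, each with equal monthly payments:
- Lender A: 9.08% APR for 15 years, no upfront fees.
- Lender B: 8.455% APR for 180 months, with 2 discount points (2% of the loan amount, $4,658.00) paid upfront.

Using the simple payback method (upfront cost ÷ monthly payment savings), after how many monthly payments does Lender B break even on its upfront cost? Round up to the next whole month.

Lender A: monthly rate = 9.08%/12 = 0.0075667; payment = 232,900 × 0.0075667 / (1 − (1+0.0075667)^−180) = $2,373.32.
Lender B: monthly rate = 8.455%/12 = 0.0070458; payment = 232,900 × 0.0070458 / (1 − (1+0.0070458)^−180) = $2,287.32.
Monthly savings = $2,373.32 − $2,287.32 = $86.00.
Break-even = $4,658.00 / $86.00 = 54.16 → 55 months.

55 months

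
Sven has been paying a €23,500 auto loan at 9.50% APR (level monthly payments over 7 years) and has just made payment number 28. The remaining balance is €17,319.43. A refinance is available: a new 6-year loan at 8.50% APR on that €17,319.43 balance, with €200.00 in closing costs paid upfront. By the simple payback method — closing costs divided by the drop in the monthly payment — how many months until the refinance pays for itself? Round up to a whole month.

3 months

Current payment = 23,500 × 9.5%/12 / (1 − (1+0.0079167)^−84) = €384.08.
Refinanced payment = 17,319.43 × 0.0070833 / (1 − (1+0.0070833)^−72) = €307.91.
Monthly savings = €384.08 − €307.91 = €76.17.
Break-even = €200.00 / €76.17 = 2.63 → 3 months.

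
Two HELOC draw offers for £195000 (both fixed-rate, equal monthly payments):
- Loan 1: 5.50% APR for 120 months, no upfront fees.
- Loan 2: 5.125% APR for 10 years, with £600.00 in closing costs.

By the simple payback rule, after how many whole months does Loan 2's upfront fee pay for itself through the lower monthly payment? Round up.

17 months

Loan 1: at 5.50% the monthly rate is 0.0045833, so the payment is 195,000 × 0.0045833 / (1 − 1.0045833^−120) = £2,116.26.
Loan 2: monthly rate = 5.125%/12 = 0.0042708; payment = 195,000 × 0.0042708 / (1 − (1+0.0042708)^−120) = £2,080.21.
Monthly savings = £2,116.26 − £2,080.21 = £36.05.
Break-even = £600.00 / £36.05 = 16.64 → 17 months.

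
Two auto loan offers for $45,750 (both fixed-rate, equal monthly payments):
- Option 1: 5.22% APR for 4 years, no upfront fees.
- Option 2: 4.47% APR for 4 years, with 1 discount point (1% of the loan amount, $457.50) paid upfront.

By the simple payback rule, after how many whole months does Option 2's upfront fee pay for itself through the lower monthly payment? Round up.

Option 1: at 5.22% the monthly rate is 0.0043500, so the payment is 45,750 × 0.0043500 / (1 − 1.0043500^−48) = $1,058.16.
Option 2: at 4.47% the monthly rate is 0.0037250, so the payment is 45,750 × 0.0037250 / (1 − 1.0037250^−48) = $1,042.64.
Monthly savings = $1,058.16 − $1,042.64 = $15.52.
Break-even = $457.50 / $15.52 = 29.48 → 30 months.

30 months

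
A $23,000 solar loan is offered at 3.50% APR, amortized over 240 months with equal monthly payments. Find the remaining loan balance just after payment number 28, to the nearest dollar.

$21,068

With monthly rate i = 3.5%/12 = 0.0029167, the balance after k of n payments is P · [(1+i)^n − (1+i)^k] / [(1+i)^n − 1].
(1+0.0029167)^240 = 2.01170203 and (1+0.0029167)^28 = 1.08496508, so the balance is 23,000 × (2.01170203 − 1.08496508) / (2.01170203 − 1) = $21,068.41.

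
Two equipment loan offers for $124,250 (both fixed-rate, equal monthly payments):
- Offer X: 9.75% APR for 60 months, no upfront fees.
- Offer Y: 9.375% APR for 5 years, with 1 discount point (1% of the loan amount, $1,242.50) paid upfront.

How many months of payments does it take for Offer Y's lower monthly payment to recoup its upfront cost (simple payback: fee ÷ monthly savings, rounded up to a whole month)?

Offer X: monthly rate = 9.75%/12 = 0.0081250; payment = 124,250 × 0.0081250 / (1 − (1+0.0081250)^−60) = $2,624.69.
Offer Y: monthly rate = 9.375%/12 = 0.0078125; payment = 124,250 × 0.0078125 / (1 − (1+0.0078125)^−60) = $2,601.90.
Monthly savings = $2,624.69 − $2,601.90 = $22.79.
Break-even = $1,242.50 / $22.79 = 54.52 → 55 months.

55 months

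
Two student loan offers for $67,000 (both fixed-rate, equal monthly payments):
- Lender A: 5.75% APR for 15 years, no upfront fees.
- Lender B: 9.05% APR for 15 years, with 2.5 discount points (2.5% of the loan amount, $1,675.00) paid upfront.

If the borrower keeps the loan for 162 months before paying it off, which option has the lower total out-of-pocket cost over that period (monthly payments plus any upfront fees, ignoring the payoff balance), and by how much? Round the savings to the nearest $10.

Lender A: monthly rate = 5.75%/12 = 0.0047917; payment = 67,000 × 0.0047917 / (1 − (1+0.0047917)^−180) = $556.37.
Lender B: at 9.05% the monthly rate is 0.0075417, so the payment is 67,000 × 0.0075417 / (1 − 1.0075417^−180) = $681.55.
Over 162 months: Lender A costs 162 × $556.37 = $90,131.94; Lender B costs 162 × $681.55 + $1,675.00 = $112,086.10.
Lender A is cheaper by $112,086.10 − $90,131.94 = $21,954.16.

Lender A by $21,950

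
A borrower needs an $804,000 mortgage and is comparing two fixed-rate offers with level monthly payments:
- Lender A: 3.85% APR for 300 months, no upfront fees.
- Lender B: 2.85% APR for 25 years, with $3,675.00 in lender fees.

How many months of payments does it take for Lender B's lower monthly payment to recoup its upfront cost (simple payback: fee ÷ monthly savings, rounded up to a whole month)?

Lender A: at 3.85% the monthly rate is 0.0032083, so the payment is 804,000 × 0.0032083 / (1 − 1.0032083^−300) = $4,177.50.
Lender B: at 2.85% the monthly rate is 0.0023750, so the payment is 804,000 × 0.0023750 / (1 − 1.0023750^−300) = $3,750.23.
Monthly savings = $4,177.50 − $3,750.23 = $427.27.
Break-even = $3,675.00 / $427.27 = 8.60 → 9 months.

9 months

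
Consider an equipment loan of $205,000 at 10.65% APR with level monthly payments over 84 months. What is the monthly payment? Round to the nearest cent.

$3,472.49

At 10.65% the monthly rate is 0.0088750, so the payment is 205,000 × 0.0088750 / (1 − 1.0088750^−84) = $3,472.49.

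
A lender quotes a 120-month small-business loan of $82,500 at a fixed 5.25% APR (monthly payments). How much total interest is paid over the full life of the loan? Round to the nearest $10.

$23,720

Monthly rate = 5.25%/12 = 0.0043750; payment = 82,500 × 0.0043750 / (1 − (1+0.0043750)^−120) = $885.16.
Total paid = 120 × $885.16 = $106,219.20; interest = $106,219.20 − $82,500 = $23,719.20.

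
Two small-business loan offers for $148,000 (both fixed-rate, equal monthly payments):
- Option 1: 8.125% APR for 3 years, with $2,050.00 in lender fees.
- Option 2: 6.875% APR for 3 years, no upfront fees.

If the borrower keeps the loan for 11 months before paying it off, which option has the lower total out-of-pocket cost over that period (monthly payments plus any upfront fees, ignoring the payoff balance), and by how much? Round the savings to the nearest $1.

Option 1: at 8.125% the monthly rate is 0.0067708, so the payment is 148,000 × 0.0067708 / (1 − 1.0067708^−36) = $4,646.32.
Option 2: at 6.875% the monthly rate is 0.0057292, so the payment is 148,000 × 0.0057292 / (1 − 1.0057292^−36) = $4,561.36.
Over 11 months: Option 1 costs 11 × $4,646.32 + $2,050.00 = $53,159.52; Option 2 costs 11 × $4,561.36 = $50,174.96.
Option 2 is cheaper by $53,159.52 − $50,174.96 = $2,984.56.

Option 2 by $2,985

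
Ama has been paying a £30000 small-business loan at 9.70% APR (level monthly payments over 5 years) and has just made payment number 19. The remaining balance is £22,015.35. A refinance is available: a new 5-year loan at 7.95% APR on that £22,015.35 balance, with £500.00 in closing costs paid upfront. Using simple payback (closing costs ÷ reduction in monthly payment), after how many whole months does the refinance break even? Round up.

Current payment = 30,000 × 9.7%/12 / (1 − (1+0.0080833)^−60) = £632.99.
Refinanced payment = 22,015.35 × 0.0066250 / (1 − (1+0.0066250)^−60) = £445.87.
Monthly savings = £632.99 − £445.87 = £187.12.
Break-even = £500.00 / £187.12 = 2.67 → 3 months.

3 months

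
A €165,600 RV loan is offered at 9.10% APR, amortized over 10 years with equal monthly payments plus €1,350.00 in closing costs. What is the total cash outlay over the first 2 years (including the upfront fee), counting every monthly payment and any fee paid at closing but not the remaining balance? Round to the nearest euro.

€51,911

At 9.10% the monthly rate is 0.0075833, so the payment is 165,600 × 0.0075833 / (1 − 1.0075833^−120) = €2,106.72.
Total outlay = 24 × €2,106.72 + €1,350.00 = €51,911.28.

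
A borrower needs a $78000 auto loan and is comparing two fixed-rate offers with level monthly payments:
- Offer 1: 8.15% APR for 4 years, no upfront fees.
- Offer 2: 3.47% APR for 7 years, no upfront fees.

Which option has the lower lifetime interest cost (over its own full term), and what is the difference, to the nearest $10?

Offer 2 by $3,700

Offer 1: at 8.15% the monthly rate is 0.0067917, so the payment is 78,000 × 0.0067917 / (1 − 1.0067917^−48) = $1,909.70.
Total interest on Offer 1 = 48 × $1,909.70 − $78,000 = $13,665.60.
Offer 2: monthly rate = 3.47%/12 = 0.0028917; payment = 78,000 × 0.0028917 / (1 − (1+0.0028917)^−84) = $1,047.24.
Total interest on Offer 2 = 84 × $1,047.24 − $78,000 = $9,968.16.
Offer 2 is lower by $3,697.44.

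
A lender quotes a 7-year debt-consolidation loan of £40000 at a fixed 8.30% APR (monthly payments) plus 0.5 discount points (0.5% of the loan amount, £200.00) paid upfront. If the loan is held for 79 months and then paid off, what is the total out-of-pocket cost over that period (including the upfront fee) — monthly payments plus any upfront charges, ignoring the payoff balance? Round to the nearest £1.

£49,926

Monthly rate = 8.3%/12 = 0.0069167; payment = 40,000 × 0.0069167 / (1 − (1+0.0069167)^−84) = £629.44.
Total outlay = 79 × £629.44 + £200.00 = £49,925.76.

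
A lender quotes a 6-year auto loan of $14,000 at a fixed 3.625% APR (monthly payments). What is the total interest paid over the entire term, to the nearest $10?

At 3.625% the monthly rate is 0.0030208, so the payment is 14,000 × 0.0030208 / (1 − 1.0030208^−72) = $216.65.
Total paid = 72 × $216.65 = $15,598.80; interest = $15,598.80 − $14,000 = $1,598.80.

$1,600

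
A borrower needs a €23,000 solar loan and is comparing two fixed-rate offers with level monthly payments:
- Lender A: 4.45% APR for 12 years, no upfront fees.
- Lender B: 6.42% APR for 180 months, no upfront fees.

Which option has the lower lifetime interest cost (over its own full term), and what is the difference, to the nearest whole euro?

Lender A: at 4.45% the monthly rate is 0.0037083, so the payment is 23,000 × 0.0037083 / (1 − 1.0037083^−144) = €206.43.
Total interest on Lender A = 144 × €206.43 − €23,000 = €6,725.92.
Lender B: monthly rate = 6.42%/12 = 0.0053500; payment = 23,000 × 0.0053500 / (1 − (1+0.0053500)^−180) = €199.34.
Total interest on Lender B = 180 × €199.34 − €23,000 = €12,881.20.
Lender A is lower by €6,155.28.

Lender A by €6,155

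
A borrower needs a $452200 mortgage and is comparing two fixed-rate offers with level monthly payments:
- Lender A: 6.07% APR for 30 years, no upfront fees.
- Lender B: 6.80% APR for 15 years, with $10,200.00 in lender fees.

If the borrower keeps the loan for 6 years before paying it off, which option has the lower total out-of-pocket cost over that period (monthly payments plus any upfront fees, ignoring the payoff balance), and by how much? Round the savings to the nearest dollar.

Lender A: monthly rate = 6.07%/12 = 0.0050583; payment = 452,200 × 0.0050583 / (1 − (1+0.0050583)^−360) = $2,731.55.
Lender B: at 6.80% the monthly rate is 0.0056667, so the payment is 452,200 × 0.0056667 / (1 − 1.0056667^−180) = $4,014.11.
Over 72 months: Lender A costs 72 × $2,731.55 = $196,671.60; Lender B costs 72 × $4,014.11 + $10,200.00 = $299,215.92.
Lender A is cheaper by $299,215.92 − $196,671.60 = $102,544.32.

Lender A by $102,544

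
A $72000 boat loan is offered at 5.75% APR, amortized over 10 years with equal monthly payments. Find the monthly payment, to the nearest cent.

$790.34

Monthly rate = 5.75%/12 = 0.0047917; payment = 72,000 × 0.0047917 / (1 − (1+0.0047917)^−120) = $790.34.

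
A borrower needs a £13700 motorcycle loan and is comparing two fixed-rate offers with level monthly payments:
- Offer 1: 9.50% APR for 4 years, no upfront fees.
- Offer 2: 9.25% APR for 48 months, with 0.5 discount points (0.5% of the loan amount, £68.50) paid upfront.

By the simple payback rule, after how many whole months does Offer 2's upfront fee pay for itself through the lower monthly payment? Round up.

42 months

Offer 1: at 9.50% the monthly rate is 0.0079167, so the payment is 13,700 × 0.0079167 / (1 − 1.0079167^−48) = £344.19.
Offer 2: at 9.25% the monthly rate is 0.0077083, so the payment is 13,700 × 0.0077083 / (1 − 1.0077083^−48) = £342.55.
Monthly savings = £344.19 − £342.55 = £1.64.
Break-even = £68.50 / £1.64 = 41.77 → 42 months.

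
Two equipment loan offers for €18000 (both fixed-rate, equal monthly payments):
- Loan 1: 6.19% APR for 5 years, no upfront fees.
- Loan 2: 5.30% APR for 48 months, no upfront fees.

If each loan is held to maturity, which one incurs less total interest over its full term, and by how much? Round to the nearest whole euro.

Loan 2 by €960

Loan 1: at 6.19% the monthly rate is 0.0051583, so the payment is 18,000 × 0.0051583 / (1 − 1.0051583^−60) = €349.58.
Total interest on Loan 1 = 60 × €349.58 − €18,000 = €2,974.80.
Loan 2: monthly rate = 5.3%/12 = 0.0044167; payment = 18,000 × 0.0044167 / (1 − (1+0.0044167)^−48) = €416.98.
Total interest on Loan 2 = 48 × €416.98 − €18,000 = €2,015.04.
Loan 2 is lower by €959.76.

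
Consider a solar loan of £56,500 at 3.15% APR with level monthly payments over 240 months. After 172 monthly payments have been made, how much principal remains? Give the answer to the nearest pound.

With monthly rate i = 3.15%/12 = 0.0026250, the balance after k of n payments is P · [(1+i)^n − (1+i)^k] / [(1+i)^n − 1].
(1+0.0026250)^240 = 1.87606138 and (1+0.0026250)^172 = 1.56973755, so the balance is 56,500 × (1.87606138 − 1.56973755) / (1.87606138 − 1) = £19,755.80.

£19,756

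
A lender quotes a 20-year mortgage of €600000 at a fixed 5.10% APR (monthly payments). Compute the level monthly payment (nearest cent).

Monthly rate = 5.1%/12 = 0.0042500; payment = 600,000 × 0.0042500 / (1 − (1+0.0042500)^−240) = €3,992.95.

€3,992.95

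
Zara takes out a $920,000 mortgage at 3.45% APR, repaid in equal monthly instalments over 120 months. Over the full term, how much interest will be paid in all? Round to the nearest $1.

Monthly rate = 3.45%/12 = 0.0028750; payment = 920,000 × 0.0028750 / (1 − (1+0.0028750)^−120) = $9,075.97.
Total paid = 120 × $9,075.97 = $1,089,116.40; interest = $1,089,116.40 − $920,000 = $169,116.40.

$169,116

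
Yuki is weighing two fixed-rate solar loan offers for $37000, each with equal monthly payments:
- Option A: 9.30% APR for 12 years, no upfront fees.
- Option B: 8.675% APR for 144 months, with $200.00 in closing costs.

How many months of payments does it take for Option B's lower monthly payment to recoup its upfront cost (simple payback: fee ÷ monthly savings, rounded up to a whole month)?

Option A: at 9.30% the monthly rate is 0.0077500, so the payment is 37,000 × 0.0077500 / (1 − 1.0077500^−144) = $427.35.
Option B: at 8.675% the monthly rate is 0.0072292, so the payment is 37,000 × 0.0072292 / (1 − 1.0072292^−144) = $414.33.
Monthly savings = $427.35 − $414.33 = $13.02.
Break-even = $200.00 / $13.02 = 15.36 → 16 months.

16 months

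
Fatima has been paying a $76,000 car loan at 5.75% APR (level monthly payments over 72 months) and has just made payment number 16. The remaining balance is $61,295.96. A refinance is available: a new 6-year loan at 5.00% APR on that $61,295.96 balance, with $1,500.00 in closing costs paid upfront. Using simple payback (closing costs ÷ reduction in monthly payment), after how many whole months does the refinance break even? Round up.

6 months

Current payment = 76,000 × 5.75%/12 / (1 − (1+0.0047917)^−72) = $1,250.59.
Refinanced payment = 61,295.96 × 0.0041667 / (1 − (1+0.0041667)^−72) = $987.17.
Monthly savings = $1,250.59 − $987.17 = $263.42.
Break-even = $1,500.00 / $263.42 = 5.69 → 6 months.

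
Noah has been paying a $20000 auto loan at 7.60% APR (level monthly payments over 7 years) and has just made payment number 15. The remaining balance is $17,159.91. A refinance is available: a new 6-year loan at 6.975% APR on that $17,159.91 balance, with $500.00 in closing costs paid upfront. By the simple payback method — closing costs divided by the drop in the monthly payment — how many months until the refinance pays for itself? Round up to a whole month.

33 months

Current payment = 20,000 × 7.6%/12 / (1 − (1+0.0063333)^−84) = $307.75.
Refinanced payment = 17,159.91 × 0.0058125 / (1 − (1+0.0058125)^−72) = $292.35.
Monthly savings = $307.75 − $292.35 = $15.40.
Break-even = $500.00 / $15.40 = 32.47 → 33 months.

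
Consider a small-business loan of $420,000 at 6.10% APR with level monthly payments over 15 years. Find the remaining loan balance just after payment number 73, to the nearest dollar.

With monthly rate i = 6.1%/12 = 0.0050833, the balance after k of n payments is P · [(1+i)^n − (1+i)^k] / [(1+i)^n − 1].
(1+0.0050833)^180 = 2.49099499 and (1+0.0050833)^73 = 1.44794216, so the balance is 420,000 × (2.49099499 − 1.44794216) / (2.49099499 − 1) = $293,818.69.

$293,819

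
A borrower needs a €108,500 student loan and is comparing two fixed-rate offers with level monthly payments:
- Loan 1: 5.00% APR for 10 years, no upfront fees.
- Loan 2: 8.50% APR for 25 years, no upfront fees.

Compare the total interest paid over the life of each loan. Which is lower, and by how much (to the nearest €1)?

Loan 1 by €124,004

Loan 1: at 5.00% the monthly rate is 0.0041667, so the payment is 108,500 × 0.0041667 / (1 − 1.0041667^−120) = €1,150.81.
Total interest on Loan 1 = 120 × €1,150.81 − €108,500 = €29,597.20.
Loan 2: monthly rate = 8.5%/12 = 0.0070833; payment = 108,500 × 0.0070833 / (1 − (1+0.0070833)^−300) = €873.67.
Total interest on Loan 2 = 300 × €873.67 − €108,500 = €153,601.00.
Loan 1 is lower by €124,003.80.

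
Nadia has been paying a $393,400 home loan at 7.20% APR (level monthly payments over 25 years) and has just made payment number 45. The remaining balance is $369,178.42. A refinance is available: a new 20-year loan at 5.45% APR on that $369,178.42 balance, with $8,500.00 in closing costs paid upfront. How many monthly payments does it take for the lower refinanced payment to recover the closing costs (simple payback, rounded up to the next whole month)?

29 months

Current payment = 393,400 × 7.2%/12 / (1 − (1+0.0060000)^−300) = $2,830.86.
Refinanced payment = 369,178.42 × 0.0045417 / (1 − (1+0.0045417)^−240) = $2,529.12.
Monthly savings = $2,830.86 − $2,529.12 = $301.74.
Break-even = $8,500.00 / $301.74 = 28.17 → 29 months.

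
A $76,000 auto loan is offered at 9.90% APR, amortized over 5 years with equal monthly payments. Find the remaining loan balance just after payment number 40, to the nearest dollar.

With monthly rate i = 9.9%/12 = 0.0082500, the balance after k of n payments is P · [(1+i)^n − (1+i)^k] / [(1+i)^n − 1].
(1+0.0082500)^60 = 1.63717024 and (1+0.0082500)^40 = 1.38908630, so the balance is 76,000 × (1.63717024 − 1.38908630) / (1.63717024 − 1) = $29,590.80.

$29,591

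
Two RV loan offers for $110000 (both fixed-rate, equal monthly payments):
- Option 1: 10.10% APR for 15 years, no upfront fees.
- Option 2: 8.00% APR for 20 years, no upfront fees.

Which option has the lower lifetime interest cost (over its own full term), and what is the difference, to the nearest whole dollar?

Option 1 by $6,835

Option 1: monthly rate = 10.1%/12 = 0.0084167; payment = 110,000 × 0.0084167 / (1 − (1+0.0084167)^−180) = $1,188.80.
Total interest on Option 1 = 180 × $1,188.80 − $110,000 = $103,984.00.
Option 2: at 8.00% the monthly rate is 0.0066667, so the payment is 110,000 × 0.0066667 / (1 − 1.0066667^−240) = $920.08.
Total interest on Option 2 = 240 × $920.08 − $110,000 = $110,819.20.
Option 1 is lower by $6,835.20.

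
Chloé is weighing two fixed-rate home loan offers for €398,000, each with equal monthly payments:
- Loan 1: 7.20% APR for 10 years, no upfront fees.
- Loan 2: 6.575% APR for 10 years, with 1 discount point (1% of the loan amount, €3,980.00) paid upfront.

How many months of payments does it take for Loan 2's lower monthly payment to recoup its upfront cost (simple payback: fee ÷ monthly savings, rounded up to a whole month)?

32 months

Loan 1: monthly rate = 7.2%/12 = 0.0060000; payment = 398,000 × 0.0060000 / (1 − (1+0.0060000)^−120) = €4,662.25.
Loan 2: monthly rate = 6.575%/12 = 0.0054792; payment = 398,000 × 0.0054792 / (1 − (1+0.0054792)^−120) = €4,534.41.
Monthly savings = €4,662.25 − €4,534.41 = €127.84.
Break-even = €3,980.00 / €127.84 = 31.13 → 32 months.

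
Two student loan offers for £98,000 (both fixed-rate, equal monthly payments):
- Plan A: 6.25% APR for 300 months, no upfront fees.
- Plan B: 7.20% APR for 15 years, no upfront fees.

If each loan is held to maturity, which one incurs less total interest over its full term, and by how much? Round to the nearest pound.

Plan A: at 6.25% the monthly rate is 0.0052083, so the payment is 98,000 × 0.0052083 / (1 − 1.0052083^−300) = £646.48.
Total interest on Plan A = 300 × £646.48 − £98,000 = £95,944.00.
Plan B: at 7.20% the monthly rate is 0.0060000, so the payment is 98,000 × 0.0060000 / (1 − 1.0060000^−180) = £891.85.
Total interest on Plan B = 180 × £891.85 − £98,000 = £62,533.00.
Plan B is lower by £33,411.00.

Plan B by £33,411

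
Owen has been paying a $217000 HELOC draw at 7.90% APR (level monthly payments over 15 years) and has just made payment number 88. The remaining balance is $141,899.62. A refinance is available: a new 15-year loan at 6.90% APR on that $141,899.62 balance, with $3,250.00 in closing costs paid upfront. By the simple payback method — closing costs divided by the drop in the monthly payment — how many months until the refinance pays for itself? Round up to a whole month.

5 months

Current payment = 217,000 × 7.9%/12 / (1 − (1+0.0065833)^−180) = $2,061.26.
Refinanced payment = 141,899.62 × 0.0057500 / (1 − (1+0.0057500)^−180) = $1,267.51.
Monthly savings = $2,061.26 − $1,267.51 = $793.75.
Break-even = $3,250.00 / $793.75 = 4.09 → 5 months.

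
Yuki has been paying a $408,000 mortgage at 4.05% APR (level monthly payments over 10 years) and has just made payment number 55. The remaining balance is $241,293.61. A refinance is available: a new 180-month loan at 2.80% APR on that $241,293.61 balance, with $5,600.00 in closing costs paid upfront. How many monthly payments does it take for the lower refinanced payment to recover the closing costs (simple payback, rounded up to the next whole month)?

3 months

Current payment = 408,000 × 4.05%/12 / (1 − (1+0.0033750)^−120) = $4,140.50.
Refinanced payment = 241,293.61 × 0.0023333 / (1 − (1+0.0023333)^−180) = $1,643.22.
Monthly savings = $4,140.50 − $1,643.22 = $2,497.28.
Break-even = $5,600.00 / $2,497.28 = 2.24 → 3 months.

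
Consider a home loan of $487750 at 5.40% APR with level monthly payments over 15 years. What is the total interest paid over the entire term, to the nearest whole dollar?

Monthly rate = 5.4%/12 = 0.0045000; payment = 487,750 × 0.0045000 / (1 − (1+0.0045000)^−180) = $3,959.49.
Total paid = 180 × $3,959.49 = $712,708.20; interest = $712,708.20 − $487,750 = $224,958.20.

$224,958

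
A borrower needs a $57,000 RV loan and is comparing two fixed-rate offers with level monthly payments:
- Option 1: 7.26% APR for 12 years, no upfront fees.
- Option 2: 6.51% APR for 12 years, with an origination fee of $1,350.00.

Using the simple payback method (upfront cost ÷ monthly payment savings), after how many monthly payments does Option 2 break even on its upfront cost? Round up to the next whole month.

Option 1: at 7.26% the monthly rate is 0.0060500, so the payment is 57,000 × 0.0060500 / (1 − 1.0060500^−144) = $594.11.
Option 2: at 6.51% the monthly rate is 0.0054250, so the payment is 57,000 × 0.0054250 / (1 − 1.0054250^−144) = $571.39.
Monthly savings = $594.11 − $571.39 = $22.72.
Break-even = $1,350.00 / $22.72 = 59.42 → 60 months.

60 months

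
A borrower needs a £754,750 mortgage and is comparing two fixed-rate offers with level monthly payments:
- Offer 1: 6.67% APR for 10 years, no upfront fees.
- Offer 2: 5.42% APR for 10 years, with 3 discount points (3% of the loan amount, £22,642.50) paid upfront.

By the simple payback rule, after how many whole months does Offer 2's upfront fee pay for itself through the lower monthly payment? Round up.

Offer 1: at 6.67% the monthly rate is 0.0055583, so the payment is 754,750 × 0.0055583 / (1 − 1.0055583^−120) = £8,635.46.
Offer 2: monthly rate = 5.42%/12 = 0.0045167; payment = 754,750 × 0.0045167 / (1 − (1+0.0045167)^−120) = £8,161.13.
Monthly savings = £8,635.46 − £8,161.13 = £474.33.
Break-even = £22,642.50 / £474.33 = 47.74 → 48 months.

48 months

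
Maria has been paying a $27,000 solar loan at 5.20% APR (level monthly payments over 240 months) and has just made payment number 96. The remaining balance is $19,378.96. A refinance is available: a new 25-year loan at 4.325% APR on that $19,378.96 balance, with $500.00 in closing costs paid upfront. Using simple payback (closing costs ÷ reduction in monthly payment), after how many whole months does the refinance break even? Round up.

Current payment = 27,000 × 5.2%/12 / (1 − (1+0.0043333)^−240) = $181.18.
Refinanced payment = 19,378.96 × 0.0036042 / (1 − (1+0.0036042)^−300) = $105.80.
Monthly savings = $181.18 − $105.80 = $75.38.
Break-even = $500.00 / $75.38 = 6.63 → 7 months.

7 months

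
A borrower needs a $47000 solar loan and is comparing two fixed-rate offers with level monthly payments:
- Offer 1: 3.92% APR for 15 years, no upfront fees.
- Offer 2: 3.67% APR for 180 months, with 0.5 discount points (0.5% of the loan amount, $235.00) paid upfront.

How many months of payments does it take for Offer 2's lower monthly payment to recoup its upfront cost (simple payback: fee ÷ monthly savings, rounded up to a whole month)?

Offer 1: monthly rate = 3.92%/12 = 0.0032667; payment = 47,000 × 0.0032667 / (1 − (1+0.0032667)^−180) = $345.77.
Offer 2: monthly rate = 3.67%/12 = 0.0030583; payment = 47,000 × 0.0030583 / (1 − (1+0.0030583)^−180) = $339.93.
Monthly savings = $345.77 − $339.93 = $5.84.
Break-even = $235.00 / $5.84 = 40.24 → 41 months.

41 months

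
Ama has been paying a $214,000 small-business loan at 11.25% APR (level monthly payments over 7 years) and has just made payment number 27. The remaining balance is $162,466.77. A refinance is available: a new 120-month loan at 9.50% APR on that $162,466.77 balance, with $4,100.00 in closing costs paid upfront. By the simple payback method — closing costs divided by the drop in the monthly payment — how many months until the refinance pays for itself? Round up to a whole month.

Current payment = 214,000 × 11.25%/12 / (1 − (1+0.0093750)^−84) = $3,692.39.
Refinanced payment = 162,466.77 × 0.0079167 / (1 − (1+0.0079167)^−120) = $2,102.28.
Monthly savings = $3,692.39 − $2,102.28 = $1,590.11.
Break-even = $4,100.00 / $1,590.11 = 2.58 → 3 months.

3 months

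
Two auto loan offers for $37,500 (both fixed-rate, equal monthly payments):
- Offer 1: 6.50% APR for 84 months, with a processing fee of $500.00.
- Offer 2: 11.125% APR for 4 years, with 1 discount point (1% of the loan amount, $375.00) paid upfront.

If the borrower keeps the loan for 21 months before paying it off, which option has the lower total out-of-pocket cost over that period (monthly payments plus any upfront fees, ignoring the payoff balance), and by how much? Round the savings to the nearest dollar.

Offer 1: at 6.50% the monthly rate is 0.0054167, so the payment is 37,500 × 0.0054167 / (1 − 1.0054167^−84) = $556.85.
Offer 2: at 11.125% the monthly rate is 0.0092708, so the payment is 37,500 × 0.0092708 / (1 − 1.0092708^−48) = $971.49.
Over 21 months: Offer 1 costs 21 × $556.85 + $500.00 = $12,193.85; Offer 2 costs 21 × $971.49 + $375.00 = $20,776.29.
Offer 1 is cheaper by $20,776.29 − $12,193.85 = $8,582.44.

Offer 1 by $8,582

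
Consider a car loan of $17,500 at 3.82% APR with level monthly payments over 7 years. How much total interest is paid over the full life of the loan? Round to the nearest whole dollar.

$2,472

At 3.82% the monthly rate is 0.0031833, so the payment is 17,500 × 0.0031833 / (1 − 1.0031833^−84) = $237.76.
Total paid = 84 × $237.76 = $19,971.84; interest = $19,971.84 − $17,500 = $2,471.84.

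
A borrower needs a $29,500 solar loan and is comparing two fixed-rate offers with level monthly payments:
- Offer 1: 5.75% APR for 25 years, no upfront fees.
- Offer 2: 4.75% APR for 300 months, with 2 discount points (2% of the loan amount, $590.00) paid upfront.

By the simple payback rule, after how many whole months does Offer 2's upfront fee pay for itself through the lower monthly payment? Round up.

34 months

Offer 1: at 5.75% the monthly rate is 0.0047917, so the payment is 29,500 × 0.0047917 / (1 − 1.0047917^−300) = $185.59.
Offer 2: at 4.75% the monthly rate is 0.0039583, so the payment is 29,500 × 0.0039583 / (1 − 1.0039583^−300) = $168.18.
Monthly savings = $185.59 − $168.18 = $17.41.
Break-even = $590.00 / $17.41 = 33.89 → 34 months.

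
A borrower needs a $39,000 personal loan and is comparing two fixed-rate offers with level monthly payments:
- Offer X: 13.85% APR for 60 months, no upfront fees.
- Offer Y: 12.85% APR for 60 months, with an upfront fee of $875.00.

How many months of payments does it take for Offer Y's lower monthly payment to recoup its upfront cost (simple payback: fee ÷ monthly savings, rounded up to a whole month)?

Offer X: at 13.85% the monthly rate is 0.0115417, so the payment is 39,000 × 0.0115417 / (1 − 1.0115417^−60) = $904.43.
Offer Y: monthly rate = 12.85%/12 = 0.0107083; payment = 39,000 × 0.0107083 / (1 − (1+0.0107083)^−60) = $884.38.
Monthly savings = $904.43 − $884.38 = $20.05.
Break-even = $875.00 / $20.05 = 43.64 → 44 months.

44 months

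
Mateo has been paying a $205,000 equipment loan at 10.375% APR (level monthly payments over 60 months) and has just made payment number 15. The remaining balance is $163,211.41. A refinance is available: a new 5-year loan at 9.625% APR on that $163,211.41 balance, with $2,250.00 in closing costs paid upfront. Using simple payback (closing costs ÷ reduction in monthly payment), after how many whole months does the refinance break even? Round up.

Current payment = 205,000 × 10.375%/12 / (1 − (1+0.0086458)^−60) = $4,393.57.
Refinanced payment = 163,211.41 × 0.0080208 / (1 − (1+0.0080208)^−60) = $3,437.72.
Monthly savings = $4,393.57 − $3,437.72 = $955.85.
Break-even = $2,250.00 / $955.85 = 2.35 → 3 months.

3 months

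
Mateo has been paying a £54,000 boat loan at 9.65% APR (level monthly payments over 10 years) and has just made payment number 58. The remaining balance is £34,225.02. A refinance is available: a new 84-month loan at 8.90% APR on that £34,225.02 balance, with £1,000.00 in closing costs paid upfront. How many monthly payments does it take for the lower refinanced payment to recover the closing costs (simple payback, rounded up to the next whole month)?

7 months

Current payment = 54,000 × 9.65%/12 / (1 − (1+0.0080417)^−120) = £703.19.
Refinanced payment = 34,225.02 × 0.0074167 / (1 − (1+0.0074167)^−84) = £548.91.
Monthly savings = £703.19 − £548.91 = £154.28.
Break-even = £1,000.00 / £154.28 = 6.48 → 7 months.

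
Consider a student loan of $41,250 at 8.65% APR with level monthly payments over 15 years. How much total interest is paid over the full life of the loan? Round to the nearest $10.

$32,520

At 8.65% the monthly rate is 0.0072083, so the payment is 41,250 × 0.0072083 / (1 − 1.0072083^−180) = $409.84.
Total paid = 180 × $409.84 = $73,771.20; interest = $73,771.20 − $41,250 = $32,521.20.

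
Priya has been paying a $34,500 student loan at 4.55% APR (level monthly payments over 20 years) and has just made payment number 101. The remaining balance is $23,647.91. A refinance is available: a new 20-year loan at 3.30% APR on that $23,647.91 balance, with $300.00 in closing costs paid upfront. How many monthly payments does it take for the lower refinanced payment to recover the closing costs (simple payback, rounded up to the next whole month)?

Current payment = 34,500 × 4.55%/12 / (1 − (1+0.0037917)^−240) = $219.20.
Refinanced payment = 23,647.91 × 0.0027500 / (1 − (1+0.0027500)^−240) = $134.73.
Monthly savings = $219.20 − $134.73 = $84.47.
Break-even = $300.00 / $84.47 = 3.55 → 4 months.

4 months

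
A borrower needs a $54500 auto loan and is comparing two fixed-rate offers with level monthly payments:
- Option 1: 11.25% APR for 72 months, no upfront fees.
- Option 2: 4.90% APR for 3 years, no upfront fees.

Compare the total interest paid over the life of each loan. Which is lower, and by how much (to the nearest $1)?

Option 1: monthly rate = 11.25%/12 = 0.0093750; payment = 54,500 × 0.0093750 / (1 − (1+0.0093750)^−72) = $1,044.35.
Total interest on Option 1 = 72 × $1,044.35 − $54,500 = $20,693.20.
Option 2: at 4.90% the monthly rate is 0.0040833, so the payment is 54,500 × 0.0040833 / (1 − 1.0040833^−36) = $1,630.97.
Total interest on Option 2 = 36 × $1,630.97 − $54,500 = $4,214.92.
Option 2 is lower by $16,478.28.

Option 2 by $16,478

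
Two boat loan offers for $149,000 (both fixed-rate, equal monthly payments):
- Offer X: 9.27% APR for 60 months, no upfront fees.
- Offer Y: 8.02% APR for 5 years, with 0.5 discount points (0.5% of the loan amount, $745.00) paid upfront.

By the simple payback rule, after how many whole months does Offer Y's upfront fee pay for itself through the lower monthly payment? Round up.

9 months

Offer X: at 9.27% the monthly rate is 0.0077250, so the payment is 149,000 × 0.0077250 / (1 − 1.0077250^−60) = $3,112.56.
Offer Y: at 8.02% the monthly rate is 0.0066833, so the payment is 149,000 × 0.0066833 / (1 − 1.0066833^−60) = $3,022.61.
Monthly savings = $3,112.56 − $3,022.61 = $89.95.
Break-even = $745.00 / $89.95 = 8.28 → 9 months.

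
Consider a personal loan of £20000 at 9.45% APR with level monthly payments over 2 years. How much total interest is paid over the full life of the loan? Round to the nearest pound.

Monthly rate = 9.45%/12 = 0.0078750; payment = 20,000 × 0.0078750 / (1 − (1+0.0078750)^−24) = £917.83.
Total paid = 24 × £917.83 = £22,027.92; interest = £22,027.92 − £20,000 = £2,027.92.

£2,028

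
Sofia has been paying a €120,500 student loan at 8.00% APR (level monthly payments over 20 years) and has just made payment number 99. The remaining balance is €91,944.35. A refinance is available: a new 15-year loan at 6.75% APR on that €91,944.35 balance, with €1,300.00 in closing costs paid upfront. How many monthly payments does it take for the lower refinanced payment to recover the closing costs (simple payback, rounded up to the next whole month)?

Current payment = 120,500 × 8%/12 / (1 − (1+0.0066667)^−240) = €1,007.91.
Refinanced payment = 91,944.35 × 0.0056250 / (1 − (1+0.0056250)^−180) = €813.62.
Monthly savings = €1,007.91 − €813.62 = €194.29.
Break-even = €1,300.00 / €194.29 = 6.69 → 7 months.

7 months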